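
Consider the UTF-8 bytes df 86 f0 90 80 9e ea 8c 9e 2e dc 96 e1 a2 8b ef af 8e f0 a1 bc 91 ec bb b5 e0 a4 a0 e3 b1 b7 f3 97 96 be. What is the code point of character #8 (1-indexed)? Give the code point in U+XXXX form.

U+21F11

Offset 0: leading byte 0xDF = 11011111 → 2-byte char #1 = DF 86.
Offset 2: leading byte 0xF0 = 11110000 → 4-byte char #2 = F0 90 80 9E.
Offset 6: leading byte 0xEA = 11101010 → 3-byte char #3 = EA 8C 9E.
Offset 9: leading byte 0x2E = 00101110 → 1-byte char #4 = 2E.
Offset 10: leading byte 0xDC = 11011100 → 2-byte char #5 = DC 96.
Offset 12: leading byte 0xE1 = 11100001 → 3-byte char #6 = E1 A2 8B.
Offset 15: leading byte 0xEF = 11101111 → 3-byte char #7 = EF AF 8E.
Offset 18: leading byte 0xF0 = 11110000 → 4-byte char #8 = F0 A1 BC 91.
Leading byte 0xF0 = 11110000 matches 11110xxx → 4-byte sequence.
Byte 1: 0xF0 = 11110000, payload 000 (3 bits).
Byte 2: 0xA1 = 10100001 (10xxxxxx ✓), payload 100001.
Byte 3: 0xBC = 10111100 (10xxxxxx ✓), payload 111100.
Byte 4: 0x91 = 10010001 (10xxxxxx ✓), payload 010001.
Concatenate: 000100001111100010001 = 0x21F11 (21 bits → U+21F11).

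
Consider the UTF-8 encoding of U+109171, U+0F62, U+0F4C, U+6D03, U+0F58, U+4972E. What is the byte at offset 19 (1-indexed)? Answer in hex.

0x9C

1-indexed offset 19 is 0-indexed offset 18.
U+109171 → 4-byte form F4 89 85 B1 at offsets 0–3.
U+0F62 → 3-byte form E0 BD A2 at offsets 4–6.
U+0F4C → 3-byte form E0 BD 8C at offsets 7–9.
U+6D03 → 3-byte form E6 B4 83 at offsets 10–12.
U+0F58 → 3-byte form E0 BD 98 at offsets 13–15.
U+4972E → 4-byte form F1 89 9C AE at offsets 16–19.
Offset 18 falls in char 6's range; it's byte 3 of F1 89 9C AE = 0x9C.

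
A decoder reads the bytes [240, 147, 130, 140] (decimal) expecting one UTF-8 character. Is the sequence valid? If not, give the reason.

valid

Leading byte 0xF0 = 11110000 → 4-byte form.
Continuation bytes 0x93=10010011, 0x82=10000010, 0x8C=10001100 all match 10xxxxxx.
Decoded value 0x1308C is ≥ 0x10000 (shortest form) and not a surrogate.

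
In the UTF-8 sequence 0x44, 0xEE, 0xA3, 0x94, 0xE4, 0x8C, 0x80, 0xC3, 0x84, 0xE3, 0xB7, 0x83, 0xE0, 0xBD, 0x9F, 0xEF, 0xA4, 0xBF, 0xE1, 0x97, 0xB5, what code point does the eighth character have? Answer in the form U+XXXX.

U+15F5

Offset 0: leading byte 0x44 = 01000100 → 1-byte char #1 = 44.
Offset 1: leading byte 0xEE = 11101110 → 3-byte char #2 = EE A3 94.
Offset 4: leading byte 0xE4 = 11100100 → 3-byte char #3 = E4 8C 80.
Offset 7: leading byte 0xC3 = 11000011 → 2-byte char #4 = C3 84.
Offset 9: leading byte 0xE3 = 11100011 → 3-byte char #5 = E3 B7 83.
Offset 12: leading byte 0xE0 = 11100000 → 3-byte char #6 = E0 BD 9F.
Offset 15: leading byte 0xEF = 11101111 → 3-byte char #7 = EF A4 BF.
Offset 18: leading byte 0xE1 = 11100001 → 3-byte char #8 = E1 97 B5.
Leading byte 0xE1 = 11100001 matches 1110xxxx → 3-byte sequence.
Byte 1: 0xE1 = 11100001, payload 0001 (4 bits).
Byte 2: 0x97 = 10010111 (10xxxxxx ✓), payload 010111.
Byte 3: 0xB5 = 10110101 (10xxxxxx ✓), payload 110101.
Concatenate: 0001010111110101 = 0x15F5 (16 bits → U+15F5).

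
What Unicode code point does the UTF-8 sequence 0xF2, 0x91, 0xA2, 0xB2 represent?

Leading byte 0xF2 = 11110010 matches 11110xxx → 4-byte sequence.
Byte 1: 0xF2 = 11110010, payload 010 (3 bits).
Byte 2: 0x91 = 10010001 (10xxxxxx ✓), payload 010001.
Byte 3: 0xA2 = 10100010 (10xxxxxx ✓), payload 100010.
Byte 4: 0xB2 = 10110010 (10xxxxxx ✓), payload 110010.
Concatenate: 010010001100010110010 = 0x918B2 (21 bits → U+918B2).

U+918B2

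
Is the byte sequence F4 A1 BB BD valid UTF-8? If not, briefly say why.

invalid (encodes a value above U+10FFFF)

Leading byte 0xF4 = 11110100 → 4-byte form.
Payload = 0x121EFD, which exceeds U+10FFFF, the maximum Unicode code point. (Leading bytes F5–FF, or F4 followed by ≥ 0x90, are invalid.)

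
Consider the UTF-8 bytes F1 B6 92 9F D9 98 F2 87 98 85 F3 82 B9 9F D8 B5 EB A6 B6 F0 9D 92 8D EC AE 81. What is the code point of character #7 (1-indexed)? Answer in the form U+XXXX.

Offset 0: leading byte 0xF1 = 11110001 → 4-byte char #1 = F1 B6 92 9F.
Offset 4: leading byte 0xD9 = 11011001 → 2-byte char #2 = D9 98.
Offset 6: leading byte 0xF2 = 11110010 → 4-byte char #3 = F2 87 98 85.
Offset 10: leading byte 0xF3 = 11110011 → 4-byte char #4 = F3 82 B9 9F.
Offset 14: leading byte 0xD8 = 11011000 → 2-byte char #5 = D8 B5.
Offset 16: leading byte 0xEB = 11101011 → 3-byte char #6 = EB A6 B6.
Offset 19: leading byte 0xF0 = 11110000 → 4-byte char #7 = F0 9D 92 8D.
Leading byte 0xF0 = 11110000 matches 11110xxx → 4-byte sequence.
Byte 1: 0xF0 = 11110000, payload 000 (3 bits).
Byte 2: 0x9D = 10011101 (10xxxxxx ✓), payload 011101.
Byte 3: 0x92 = 10010010 (10xxxxxx ✓), payload 010010.
Byte 4: 0x8D = 10001101 (10xxxxxx ✓), payload 001101.
Concatenate: 000011101010010001101 = 0x1D48D (21 bits → U+1D48D).

U+1D48D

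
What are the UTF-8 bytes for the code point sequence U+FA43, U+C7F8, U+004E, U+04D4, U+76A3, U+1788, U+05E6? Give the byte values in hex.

EF A9 83 EC 9F B8 4E D3 94 E7 9A A3 E1 9E 88 D7 A6

U+FA43: 3-byte form → EF A9 83.
U+C7F8: 3-byte form → EC 9F B8.
U+004E: 1-byte form → 4E.
U+04D4: 2-byte form → D3 94.
U+76A3: 3-byte form → E7 9A A3.
U+1788: 3-byte form → E1 9E 88.
U+05E6: 2-byte form → D7 A6.
Concatenated (17 bytes): EF A9 83 EC 9F B8 4E D3 94 E7 9A A3 E1 9E 88 D7 A6.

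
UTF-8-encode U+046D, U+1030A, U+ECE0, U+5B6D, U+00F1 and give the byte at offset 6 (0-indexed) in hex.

0xEE

U+046D → 2-byte form D1 AD at offsets 0–1.
U+1030A → 4-byte form F0 90 8C 8A at offsets 2–5.
U+ECE0 → 3-byte form EE B3 A0 at offsets 6–8.
Offset 6 falls in char 3's range; it's byte 1 of EE B3 A0 = 0xEE.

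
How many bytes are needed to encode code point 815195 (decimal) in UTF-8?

U+C705B = 0xC705B. UTF-8 uses 1 byte below 0x80, 2 below 0x800, 3 below 0x10000, 4 up to 0x10FFFF. 0xC705B is in U+10000–U+10FFFF → 4 bytes.

4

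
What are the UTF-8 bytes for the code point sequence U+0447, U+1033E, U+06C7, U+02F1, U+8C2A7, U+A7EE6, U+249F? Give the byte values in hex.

U+0447: 2-byte form → D1 87.
U+1033E: 4-byte form → F0 90 8C BE.
U+06C7: 2-byte form → DB 87.
U+02F1: 2-byte form → CB B1.
U+8C2A7: 4-byte form → F2 8C 8A A7.
U+A7EE6: 4-byte form → F2 A7 BB A6.
U+249F: 3-byte form → E2 92 9F.
Concatenated (21 bytes): D1 87 F0 90 8C BE DB 87 CB B1 F2 8C 8A A7 F2 A7 BB A6 E2 92 9F.

D1 87 F0 90 8C BE DB 87 CB B1 F2 8C 8A A7 F2 A7 BB A6 E2 92 9F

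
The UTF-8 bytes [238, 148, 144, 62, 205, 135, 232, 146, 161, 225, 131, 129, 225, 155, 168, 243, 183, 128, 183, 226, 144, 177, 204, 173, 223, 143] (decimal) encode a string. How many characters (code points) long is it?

10

Byte at offset 0: 0xEE = 11101110 → 3-byte char (#1). Advance 3.
Byte at offset 3: 0x3E = 00111110 → 1-byte char (#2). Advance 1.
Byte at offset 4: 0xCD = 11001101 → 2-byte char (#3). Advance 2.
Byte at offset 6: 0xE8 = 11101000 → 3-byte char (#4). Advance 3.
Byte at offset 9: 0xE1 = 11100001 → 3-byte char (#5). Advance 3.
Byte at offset 12: 0xE1 = 11100001 → 3-byte char (#6). Advance 3.
Byte at offset 15: 0xF3 = 11110011 → 4-byte char (#7). Advance 4.
Byte at offset 19: 0xE2 = 11100010 → 3-byte char (#8). Advance 3.
Byte at offset 22: 0xCC = 11001100 → 2-byte char (#9). Advance 2.
Byte at offset 24: 0xDF = 11011111 → 2-byte char (#10). Advance 2.
Reached end at offset 26 after 10 code points.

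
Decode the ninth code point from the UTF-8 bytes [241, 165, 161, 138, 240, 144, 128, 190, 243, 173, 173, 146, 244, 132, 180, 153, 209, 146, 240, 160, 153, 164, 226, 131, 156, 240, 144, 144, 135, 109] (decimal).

Offset 0: leading byte 0xF1 = 11110001 → 4-byte char #1 = F1 A5 A1 8A.
Offset 4: leading byte 0xF0 = 11110000 → 4-byte char #2 = F0 90 80 BE.
Offset 8: leading byte 0xF3 = 11110011 → 4-byte char #3 = F3 AD AD 92.
Offset 12: leading byte 0xF4 = 11110100 → 4-byte char #4 = F4 84 B4 99.
Offset 16: leading byte 0xD1 = 11010001 → 2-byte char #5 = D1 92.
Offset 18: leading byte 0xF0 = 11110000 → 4-byte char #6 = F0 A0 99 A4.
Offset 22: leading byte 0xE2 = 11100010 → 3-byte char #7 = E2 83 9C.
Offset 25: leading byte 0xF0 = 11110000 → 4-byte char #8 = F0 90 90 87.
Offset 29: leading byte 0x6D = 01101101 → 1-byte char #9 = 6D.
Leading byte 0x6D = 01101101 matches 0xxxxxxx → 1-byte sequence.
Byte 1: 0x6D = 01101101, payload 1101101 (7 bits).
Concatenate: 1101101 = 0x6D (7 bits → U+006D).

U+006D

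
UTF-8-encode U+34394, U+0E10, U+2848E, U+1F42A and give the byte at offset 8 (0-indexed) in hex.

U+34394 → 4-byte form F0 B4 8E 94 at offsets 0–3.
U+0E10 → 3-byte form E0 B8 90 at offsets 4–6.
U+2848E → 4-byte form F0 A8 92 8E at offsets 7–10.
Offset 8 falls in char 3's range; it's byte 2 of F0 A8 92 8E = 0xA8.

0xA8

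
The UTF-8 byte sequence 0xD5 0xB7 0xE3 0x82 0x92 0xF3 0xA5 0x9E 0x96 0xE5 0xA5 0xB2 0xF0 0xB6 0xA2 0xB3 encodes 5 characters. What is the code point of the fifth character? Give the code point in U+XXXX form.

U+368B3

Offset 0: leading byte 0xD5 = 11010101 → 2-byte char #1 = D5 B7.
Offset 2: leading byte 0xE3 = 11100011 → 3-byte char #2 = E3 82 92.
Offset 5: leading byte 0xF3 = 11110011 → 4-byte char #3 = F3 A5 9E 96.
Offset 9: leading byte 0xE5 = 11100101 → 3-byte char #4 = E5 A5 B2.
Offset 12: leading byte 0xF0 = 11110000 → 4-byte char #5 = F0 B6 A2 B3.
Leading byte 0xF0 = 11110000 matches 11110xxx → 4-byte sequence.
Byte 1: 0xF0 = 11110000, payload 000 (3 bits).
Byte 2: 0xB6 = 10110110 (10xxxxxx ✓), payload 110110.
Byte 3: 0xA2 = 10100010 (10xxxxxx ✓), payload 100010.
Byte 4: 0xB3 = 10110011 (10xxxxxx ✓), payload 110011.
Concatenate: 000110110100010110011 = 0x368B3 (21 bits → U+368B3).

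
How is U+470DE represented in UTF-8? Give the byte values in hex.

U+470DE = 0x470DE = 291038 decimal. In range U+10000–U+10FFFF → 4-byte form: 11110xxx 10xxxxxx 10xxxxxx 10xxxxxx.
Binary (21 bits): 001000111000011011110.
Split 3+6+6+6: 001 | 000111 | 000011 | 011110.
Byte 1: 11110001 = 0xF1.
Byte 2: 10000111 = 0x87.
Byte 3: 10000011 = 0x83.
Byte 4: 10011110 = 0x9E.

F1 87 83 9E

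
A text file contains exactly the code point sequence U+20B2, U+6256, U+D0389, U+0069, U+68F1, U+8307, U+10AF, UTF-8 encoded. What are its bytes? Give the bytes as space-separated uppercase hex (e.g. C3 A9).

U+20B2: 3-byte form → E2 82 B2.
U+6256: 3-byte form → E6 89 96.
U+D0389: 4-byte form → F3 90 8E 89.
U+0069: 1-byte form → 69.
U+68F1: 3-byte form → E6 A3 B1.
U+8307: 3-byte form → E8 8C 87.
U+10AF: 3-byte form → E1 82 AF.
Concatenated (20 bytes): E2 82 B2 E6 89 96 F3 90 8E 89 69 E6 A3 B1 E8 8C 87 E1 82 AF.

E2 82 B2 E6 89 96 F3 90 8E 89 69 E6 A3 B1 E8 8C 87 E1 82 AF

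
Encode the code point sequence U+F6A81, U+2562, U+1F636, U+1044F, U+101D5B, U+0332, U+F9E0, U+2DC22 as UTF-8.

F3 B6 AA 81 E2 95 A2 F0 9F 98 B6 F0 90 91 8F F4 81 B5 9B CC B2 EF A7 A0 F0 AD B0 A2

U+F6A81: 4-byte form → F3 B6 AA 81.
U+2562: 3-byte form → E2 95 A2.
U+1F636: 4-byte form → F0 9F 98 B6.
U+1044F: 4-byte form → F0 90 91 8F.
U+101D5B: 4-byte form → F4 81 B5 9B.
U+0332: 2-byte form → CC B2.
U+F9E0: 3-byte form → EF A7 A0.
U+2DC22: 4-byte form → F0 AD B0 A2.
Concatenated (28 bytes): F3 B6 AA 81 E2 95 A2 F0 9F 98 B6 F0 90 91 8F F4 81 B5 9B CC B2 EF A7 A0 F0 AD B0 A2.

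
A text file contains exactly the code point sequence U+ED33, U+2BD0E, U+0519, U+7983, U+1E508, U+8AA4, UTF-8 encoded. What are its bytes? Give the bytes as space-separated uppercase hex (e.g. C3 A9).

EE B4 B3 F0 AB B4 8E D4 99 E7 A6 83 F0 9E 94 88 E8 AA A4

U+ED33: 3-byte form → EE B4 B3.
U+2BD0E: 4-byte form → F0 AB B4 8E.
U+0519: 2-byte form → D4 99.
U+7983: 3-byte form → E7 A6 83.
U+1E508: 4-byte form → F0 9E 94 88.
U+8AA4: 3-byte form → E8 AA A4.
Concatenated (19 bytes): EE B4 B3 F0 AB B4 8E D4 99 E7 A6 83 F0 9E 94 88 E8 AA A4.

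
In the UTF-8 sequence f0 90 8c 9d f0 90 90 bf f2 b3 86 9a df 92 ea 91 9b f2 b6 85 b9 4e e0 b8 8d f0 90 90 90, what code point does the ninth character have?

U+10410

Offset 0: leading byte 0xF0 = 11110000 → 4-byte char #1 = F0 90 8C 9D.
Offset 4: leading byte 0xF0 = 11110000 → 4-byte char #2 = F0 90 90 BF.
Offset 8: leading byte 0xF2 = 11110010 → 4-byte char #3 = F2 B3 86 9A.
Offset 12: leading byte 0xDF = 11011111 → 2-byte char #4 = DF 92.
Offset 14: leading byte 0xEA = 11101010 → 3-byte char #5 = EA 91 9B.
Offset 17: leading byte 0xF2 = 11110010 → 4-byte char #6 = F2 B6 85 B9.
Offset 21: leading byte 0x4E = 01001110 → 1-byte char #7 = 4E.
Offset 22: leading byte 0xE0 = 11100000 → 3-byte char #8 = E0 B8 8D.
Offset 25: leading byte 0xF0 = 11110000 → 4-byte char #9 = F0 90 90 90.
Leading byte 0xF0 = 11110000 matches 11110xxx → 4-byte sequence.
Byte 1: 0xF0 = 11110000, payload 000 (3 bits).
Byte 2: 0x90 = 10010000 (10xxxxxx ✓), payload 010000.
Byte 3: 0x90 = 10010000 (10xxxxxx ✓), payload 010000.
Byte 4: 0x90 = 10010000 (10xxxxxx ✓), payload 010000.
Concatenate: 000010000010000010000 = 0x10410 (21 bits → U+10410).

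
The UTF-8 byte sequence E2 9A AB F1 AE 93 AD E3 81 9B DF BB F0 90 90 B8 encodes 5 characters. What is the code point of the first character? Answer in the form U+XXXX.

Offset 0: leading byte 0xE2 = 11100010 → 3-byte char #1 = E2 9A AB.
Leading byte 0xE2 = 11100010 matches 1110xxxx → 3-byte sequence.
Byte 1: 0xE2 = 11100010, payload 0010 (4 bits).
Byte 2: 0x9A = 10011010 (10xxxxxx ✓), payload 011010.
Byte 3: 0xAB = 10101011 (10xxxxxx ✓), payload 101011.
Concatenate: 0010011010101011 = 0x26AB (16 bits → U+26AB).

U+26AB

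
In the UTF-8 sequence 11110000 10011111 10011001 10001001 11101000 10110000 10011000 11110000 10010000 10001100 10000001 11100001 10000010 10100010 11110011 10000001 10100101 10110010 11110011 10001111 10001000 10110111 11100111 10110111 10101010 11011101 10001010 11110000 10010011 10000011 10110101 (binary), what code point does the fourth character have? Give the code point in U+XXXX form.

Offset 0: leading byte 0xF0 = 11110000 → 4-byte char #1 = F0 9F 99 89.
Offset 4: leading byte 0xE8 = 11101000 → 3-byte char #2 = E8 B0 98.
Offset 7: leading byte 0xF0 = 11110000 → 4-byte char #3 = F0 90 8C 81.
Offset 11: leading byte 0xE1 = 11100001 → 3-byte char #4 = E1 82 A2.
Leading byte 0xE1 = 11100001 matches 1110xxxx → 3-byte sequence.
Byte 1: 0xE1 = 11100001, payload 0001 (4 bits).
Byte 2: 0x82 = 10000010 (10xxxxxx ✓), payload 000010.
Byte 3: 0xA2 = 10100010 (10xxxxxx ✓), payload 100010.
Concatenate: 0001000010100010 = 0x10A2 (16 bits → U+10A2).

U+10A2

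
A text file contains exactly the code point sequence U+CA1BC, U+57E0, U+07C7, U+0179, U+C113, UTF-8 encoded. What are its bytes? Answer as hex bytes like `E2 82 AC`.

F3 8A 86 BC E5 9F A0 DF 87 C5 B9 EC 84 93

U+CA1BC: 4-byte form → F3 8A 86 BC.
U+57E0: 3-byte form → E5 9F A0.
U+07C7: 2-byte form → DF 87.
U+0179: 2-byte form → C5 B9.
U+C113: 3-byte form → EC 84 93.
Concatenated (14 bytes): F3 8A 86 BC E5 9F A0 DF 87 C5 B9 EC 84 93.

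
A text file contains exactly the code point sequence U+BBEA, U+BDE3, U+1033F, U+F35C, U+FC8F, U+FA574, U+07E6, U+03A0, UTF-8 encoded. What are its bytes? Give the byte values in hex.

EB AF AA EB B7 A3 F0 90 8C BF EF 8D 9C EF B2 8F F3 BA 95 B4 DF A6 CE A0

U+BBEA: 3-byte form → EB AF AA.
U+BDE3: 3-byte form → EB B7 A3.
U+1033F: 4-byte form → F0 90 8C BF.
U+F35C: 3-byte form → EF 8D 9C.
U+FC8F: 3-byte form → EF B2 8F.
U+FA574: 4-byte form → F3 BA 95 B4.
U+07E6: 2-byte form → DF A6.
U+03A0: 2-byte form → CE A0.
Concatenated (24 bytes): EB AF AA EB B7 A3 F0 90 8C BF EF 8D 9C EF B2 8F F3 BA 95 B4 DF A6 CE A0.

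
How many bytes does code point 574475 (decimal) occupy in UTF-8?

U+8C40B = 0x8C40B. UTF-8 uses 1 byte below 0x80, 2 below 0x800, 3 below 0x10000, 4 up to 0x10FFFF. 0x8C40B is in U+10000–U+10FFFF → 4 bytes.

4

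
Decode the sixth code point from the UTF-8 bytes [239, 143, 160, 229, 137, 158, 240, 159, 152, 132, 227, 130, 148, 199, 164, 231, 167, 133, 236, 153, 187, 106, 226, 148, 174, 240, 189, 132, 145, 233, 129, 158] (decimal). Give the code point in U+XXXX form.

Offset 0: leading byte 0xEF = 11101111 → 3-byte char #1 = EF 8F A0.
Offset 3: leading byte 0xE5 = 11100101 → 3-byte char #2 = E5 89 9E.
Offset 6: leading byte 0xF0 = 11110000 → 4-byte char #3 = F0 9F 98 84.
Offset 10: leading byte 0xE3 = 11100011 → 3-byte char #4 = E3 82 94.
Offset 13: leading byte 0xC7 = 11000111 → 2-byte char #5 = C7 A4.
Offset 15: leading byte 0xE7 = 11100111 → 3-byte char #6 = E7 A7 85.
Leading byte 0xE7 = 11100111 matches 1110xxxx → 3-byte sequence.
Byte 1: 0xE7 = 11100111, payload 0111 (4 bits).
Byte 2: 0xA7 = 10100111 (10xxxxxx ✓), payload 100111.
Byte 3: 0x85 = 10000101 (10xxxxxx ✓), payload 000101.
Concatenate: 0111100111000101 = 0x79C5 (16 bits → U+79C5).

U+79C5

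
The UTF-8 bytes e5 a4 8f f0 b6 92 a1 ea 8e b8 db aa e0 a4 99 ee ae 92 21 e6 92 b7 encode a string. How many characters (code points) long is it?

8

Byte at offset 0: 0xE5 = 11100101 → 3-byte char (#1). Advance 3.
Byte at offset 3: 0xF0 = 11110000 → 4-byte char (#2). Advance 4.
Byte at offset 7: 0xEA = 11101010 → 3-byte char (#3). Advance 3.
Byte at offset 10: 0xDB = 11011011 → 2-byte char (#4). Advance 2.
Byte at offset 12: 0xE0 = 11100000 → 3-byte char (#5). Advance 3.
Byte at offset 15: 0xEE = 11101110 → 3-byte char (#6). Advance 3.
Byte at offset 18: 0x21 = 00100001 → 1-byte char (#7). Advance 1.
Byte at offset 19: 0xE6 = 11100110 → 3-byte char (#8). Advance 3.
Reached end at offset 22 after 8 code points.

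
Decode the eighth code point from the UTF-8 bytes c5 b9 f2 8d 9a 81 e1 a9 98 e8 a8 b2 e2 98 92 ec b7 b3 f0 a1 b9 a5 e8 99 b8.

U+8678

Offset 0: leading byte 0xC5 = 11000101 → 2-byte char #1 = C5 B9.
Offset 2: leading byte 0xF2 = 11110010 → 4-byte char #2 = F2 8D 9A 81.
Offset 6: leading byte 0xE1 = 11100001 → 3-byte char #3 = E1 A9 98.
Offset 9: leading byte 0xE8 = 11101000 → 3-byte char #4 = E8 A8 B2.
Offset 12: leading byte 0xE2 = 11100010 → 3-byte char #5 = E2 98 92.
Offset 15: leading byte 0xEC = 11101100 → 3-byte char #6 = EC B7 B3.
Offset 18: leading byte 0xF0 = 11110000 → 4-byte char #7 = F0 A1 B9 A5.
Offset 22: leading byte 0xE8 = 11101000 → 3-byte char #8 = E8 99 B8.
Leading byte 0xE8 = 11101000 matches 1110xxxx → 3-byte sequence.
Byte 1: 0xE8 = 11101000, payload 1000 (4 bits).
Byte 2: 0x99 = 10011001 (10xxxxxx ✓), payload 011001.
Byte 3: 0xB8 = 10111000 (10xxxxxx ✓), payload 111000.
Concatenate: 1000011001111000 = 0x8678 (16 bits → U+8678).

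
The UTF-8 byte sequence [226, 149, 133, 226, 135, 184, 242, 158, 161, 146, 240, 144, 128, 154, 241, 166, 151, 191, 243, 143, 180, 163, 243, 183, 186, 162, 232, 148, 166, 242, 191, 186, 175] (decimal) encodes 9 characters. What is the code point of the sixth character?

Offset 0: leading byte 0xE2 = 11100010 → 3-byte char #1 = E2 95 85.
Offset 3: leading byte 0xE2 = 11100010 → 3-byte char #2 = E2 87 B8.
Offset 6: leading byte 0xF2 = 11110010 → 4-byte char #3 = F2 9E A1 92.
Offset 10: leading byte 0xF0 = 11110000 → 4-byte char #4 = F0 90 80 9A.
Offset 14: leading byte 0xF1 = 11110001 → 4-byte char #5 = F1 A6 97 BF.
Offset 18: leading byte 0xF3 = 11110011 → 4-byte char #6 = F3 8F B4 A3.
Leading byte 0xF3 = 11110011 matches 11110xxx → 4-byte sequence.
Byte 1: 0xF3 = 11110011, payload 011 (3 bits).
Byte 2: 0x8F = 10001111 (10xxxxxx ✓), payload 001111.
Byte 3: 0xB4 = 10110100 (10xxxxxx ✓), payload 110100.
Byte 4: 0xA3 = 10100011 (10xxxxxx ✓), payload 100011.
Concatenate: 011001111110100100011 = 0xCFD23 (21 bits → U+CFD23).

U+CFD23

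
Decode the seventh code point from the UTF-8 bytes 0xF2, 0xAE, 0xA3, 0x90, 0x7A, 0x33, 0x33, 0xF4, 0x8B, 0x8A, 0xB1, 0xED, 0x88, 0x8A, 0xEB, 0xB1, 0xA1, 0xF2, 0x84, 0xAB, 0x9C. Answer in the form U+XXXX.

Offset 0: leading byte 0xF2 = 11110010 → 4-byte char #1 = F2 AE A3 90.
Offset 4: leading byte 0x7A = 01111010 → 1-byte char #2 = 7A.
Offset 5: leading byte 0x33 = 00110011 → 1-byte char #3 = 33.
Offset 6: leading byte 0x33 = 00110011 → 1-byte char #4 = 33.
Offset 7: leading byte 0xF4 = 11110100 → 4-byte char #5 = F4 8B 8A B1.
Offset 11: leading byte 0xED = 11101101 → 3-byte char #6 = ED 88 8A.
Offset 14: leading byte 0xEB = 11101011 → 3-byte char #7 = EB B1 A1.
Leading byte 0xEB = 11101011 matches 1110xxxx → 3-byte sequence.
Byte 1: 0xEB = 11101011, payload 1011 (4 bits).
Byte 2: 0xB1 = 10110001 (10xxxxxx ✓), payload 110001.
Byte 3: 0xA1 = 10100001 (10xxxxxx ✓), payload 100001.
Concatenate: 1011110001100001 = 0xBC61 (16 bits → U+BC61).

U+BC61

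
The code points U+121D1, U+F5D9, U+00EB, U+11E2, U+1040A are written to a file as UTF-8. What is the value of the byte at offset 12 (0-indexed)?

0xF0

U+121D1 → 4-byte form F0 92 87 91 at offsets 0–3.
U+F5D9 → 3-byte form EF 97 99 at offsets 4–6.
U+00EB → 2-byte form C3 AB at offsets 7–8.
U+11E2 → 3-byte form E1 87 A2 at offsets 9–11.
U+1040A → 4-byte form F0 90 90 8A at offsets 12–15.
Offset 12 falls in char 5's range; it's byte 1 of F0 90 90 8A = 0xF0.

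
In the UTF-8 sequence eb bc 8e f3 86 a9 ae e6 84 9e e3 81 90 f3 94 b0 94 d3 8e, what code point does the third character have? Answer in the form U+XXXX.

U+611E

Offset 0: leading byte 0xEB = 11101011 → 3-byte char #1 = EB BC 8E.
Offset 3: leading byte 0xF3 = 11110011 → 4-byte char #2 = F3 86 A9 AE.
Offset 7: leading byte 0xE6 = 11100110 → 3-byte char #3 = E6 84 9E.
Leading byte 0xE6 = 11100110 matches 1110xxxx → 3-byte sequence.
Byte 1: 0xE6 = 11100110, payload 0110 (4 bits).
Byte 2: 0x84 = 10000100 (10xxxxxx ✓), payload 000100.
Byte 3: 0x9E = 10011110 (10xxxxxx ✓), payload 011110.
Concatenate: 0110000100011110 = 0x611E (16 bits → U+611E).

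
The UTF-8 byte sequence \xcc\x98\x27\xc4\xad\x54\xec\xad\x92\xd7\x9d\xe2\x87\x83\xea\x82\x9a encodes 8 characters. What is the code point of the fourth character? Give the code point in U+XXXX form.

U+0054

Offset 0: leading byte 0xCC = 11001100 → 2-byte char #1 = CC 98.
Offset 2: leading byte 0x27 = 00100111 → 1-byte char #2 = 27.
Offset 3: leading byte 0xC4 = 11000100 → 2-byte char #3 = C4 AD.
Offset 5: leading byte 0x54 = 01010100 → 1-byte char #4 = 54.
Leading byte 0x54 = 01010100 matches 0xxxxxxx → 1-byte sequence.
Byte 1: 0x54 = 01010100, payload 1010100 (7 bits).
Concatenate: 1010100 = 0x54 (7 bits → U+0054).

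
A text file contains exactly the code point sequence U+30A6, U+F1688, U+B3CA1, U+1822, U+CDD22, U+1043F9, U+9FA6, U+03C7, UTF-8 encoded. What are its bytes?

U+30A6: 3-byte form → E3 82 A6.
U+F1688: 4-byte form → F3 B1 9A 88.
U+B3CA1: 4-byte form → F2 B3 B2 A1.
U+1822: 3-byte form → E1 A0 A2.
U+CDD22: 4-byte form → F3 8D B4 A2.
U+1043F9: 4-byte form → F4 84 8F B9.
U+9FA6: 3-byte form → E9 BE A6.
U+03C7: 2-byte form → CF 87.
Concatenated (27 bytes): E3 82 A6 F3 B1 9A 88 F2 B3 B2 A1 E1 A0 A2 F3 8D B4 A2 F4 84 8F B9 E9 BE A6 CF 87.

E3 82 A6 F3 B1 9A 88 F2 B3 B2 A1 E1 A0 A2 F3 8D B4 A2 F4 84 8F B9 E9 BE A6 CF 87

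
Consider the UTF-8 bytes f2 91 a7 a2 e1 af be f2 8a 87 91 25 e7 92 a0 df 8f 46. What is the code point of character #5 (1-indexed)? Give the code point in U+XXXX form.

U+74A0

Offset 0: leading byte 0xF2 = 11110010 → 4-byte char #1 = F2 91 A7 A2.
Offset 4: leading byte 0xE1 = 11100001 → 3-byte char #2 = E1 AF BE.
Offset 7: leading byte 0xF2 = 11110010 → 4-byte char #3 = F2 8A 87 91.
Offset 11: leading byte 0x25 = 00100101 → 1-byte char #4 = 25.
Offset 12: leading byte 0xE7 = 11100111 → 3-byte char #5 = E7 92 A0.
Leading byte 0xE7 = 11100111 matches 1110xxxx → 3-byte sequence.
Byte 1: 0xE7 = 11100111, payload 0111 (4 bits).
Byte 2: 0x92 = 10010010 (10xxxxxx ✓), payload 010010.
Byte 3: 0xA0 = 10100000 (10xxxxxx ✓), payload 100000.
Concatenate: 0111010010100000 = 0x74A0 (16 bits → U+74A0).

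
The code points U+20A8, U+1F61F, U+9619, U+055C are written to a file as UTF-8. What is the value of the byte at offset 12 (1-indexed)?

1-indexed offset 12 is 0-indexed offset 11.
U+20A8 → 3-byte form E2 82 A8 at offsets 0–2.
U+1F61F → 4-byte form F0 9F 98 9F at offsets 3–6.
U+9619 → 3-byte form E9 98 99 at offsets 7–9.
U+055C → 2-byte form D5 9C at offsets 10–11.
Offset 11 falls in char 4's range; it's byte 2 of D5 9C = 0x9C.

0x9C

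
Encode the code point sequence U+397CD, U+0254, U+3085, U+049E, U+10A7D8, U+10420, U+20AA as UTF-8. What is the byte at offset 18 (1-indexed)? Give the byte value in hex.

1-indexed offset 18 is 0-indexed offset 17.
U+397CD → 4-byte form F0 B9 9F 8D at offsets 0–3.
U+0254 → 2-byte form C9 94 at offsets 4–5.
U+3085 → 3-byte form E3 82 85 at offsets 6–8.
U+049E → 2-byte form D2 9E at offsets 9–10.
U+10A7D8 → 4-byte form F4 8A 9F 98 at offsets 11–14.
U+10420 → 4-byte form F0 90 90 A0 at offsets 15–18.
Offset 17 falls in char 6's range; it's byte 3 of F0 90 90 A0 = 0x90.

0x90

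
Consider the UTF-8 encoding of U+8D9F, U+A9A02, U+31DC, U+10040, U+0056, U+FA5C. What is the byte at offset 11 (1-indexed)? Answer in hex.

0xF0

1-indexed offset 11 is 0-indexed offset 10.
U+8D9F → 3-byte form E8 B6 9F at offsets 0–2.
U+A9A02 → 4-byte form F2 A9 A8 82 at offsets 3–6.
U+31DC → 3-byte form E3 87 9C at offsets 7–9.
U+10040 → 4-byte form F0 90 81 80 at offsets 10–13.
Offset 10 falls in char 4's range; it's byte 1 of F0 90 81 80 = 0xF0.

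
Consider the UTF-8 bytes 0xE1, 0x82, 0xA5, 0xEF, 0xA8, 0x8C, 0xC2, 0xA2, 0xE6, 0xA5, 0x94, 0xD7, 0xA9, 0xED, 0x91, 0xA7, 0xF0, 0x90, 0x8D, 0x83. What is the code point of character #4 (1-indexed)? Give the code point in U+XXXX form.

Offset 0: leading byte 0xE1 = 11100001 → 3-byte char #1 = E1 82 A5.
Offset 3: leading byte 0xEF = 11101111 → 3-byte char #2 = EF A8 8C.
Offset 6: leading byte 0xC2 = 11000010 → 2-byte char #3 = C2 A2.
Offset 8: leading byte 0xE6 = 11100110 → 3-byte char #4 = E6 A5 94.
Leading byte 0xE6 = 11100110 matches 1110xxxx → 3-byte sequence.
Byte 1: 0xE6 = 11100110, payload 0110 (4 bits).
Byte 2: 0xA5 = 10100101 (10xxxxxx ✓), payload 100101.
Byte 3: 0x94 = 10010100 (10xxxxxx ✓), payload 010100.
Concatenate: 0110100101010100 = 0x6954 (16 bits → U+6954).

U+6954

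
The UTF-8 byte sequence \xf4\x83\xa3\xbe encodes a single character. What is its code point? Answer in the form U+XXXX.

Leading byte 0xF4 = 11110100 matches 11110xxx → 4-byte sequence.
Byte 1: 0xF4 = 11110100, payload 100 (3 bits).
Byte 2: 0x83 = 10000011 (10xxxxxx ✓), payload 000011.
Byte 3: 0xA3 = 10100011 (10xxxxxx ✓), payload 100011.
Byte 4: 0xBE = 10111110 (10xxxxxx ✓), payload 111110.
Concatenate: 100000011100011111110 = 0x1038FE (21 bits → U+1038FE).

U+1038FE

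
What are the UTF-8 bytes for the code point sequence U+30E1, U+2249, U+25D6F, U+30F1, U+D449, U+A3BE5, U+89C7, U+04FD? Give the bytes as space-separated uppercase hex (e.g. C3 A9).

U+30E1: 3-byte form → E3 83 A1.
U+2249: 3-byte form → E2 89 89.
U+25D6F: 4-byte form → F0 A5 B5 AF.
U+30F1: 3-byte form → E3 83 B1.
U+D449: 3-byte form → ED 91 89.
U+A3BE5: 4-byte form → F2 A3 AF A5.
U+89C7: 3-byte form → E8 A7 87.
U+04FD: 2-byte form → D3 BD.
Concatenated (25 bytes): E3 83 A1 E2 89 89 F0 A5 B5 AF E3 83 B1 ED 91 89 F2 A3 AF A5 E8 A7 87 D3 BD.

E3 83 A1 E2 89 89 F0 A5 B5 AF E3 83 B1 ED 91 89 F2 A3 AF A5 E8 A7 87 D3 BD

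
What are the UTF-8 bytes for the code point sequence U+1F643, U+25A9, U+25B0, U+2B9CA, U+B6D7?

U+1F643: 4-byte form → F0 9F 99 83.
U+25A9: 3-byte form → E2 96 A9.
U+25B0: 3-byte form → E2 96 B0.
U+2B9CA: 4-byte form → F0 AB A7 8A.
U+B6D7: 3-byte form → EB 9B 97.
Concatenated (17 bytes): F0 9F 99 83 E2 96 A9 E2 96 B0 F0 AB A7 8A EB 9B 97.

F0 9F 99 83 E2 96 A9 E2 96 B0 F0 AB A7 8A EB 9B 97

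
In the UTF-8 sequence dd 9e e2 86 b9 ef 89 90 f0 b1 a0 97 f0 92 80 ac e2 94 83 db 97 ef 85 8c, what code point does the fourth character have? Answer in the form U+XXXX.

Offset 0: leading byte 0xDD = 11011101 → 2-byte char #1 = DD 9E.
Offset 2: leading byte 0xE2 = 11100010 → 3-byte char #2 = E2 86 B9.
Offset 5: leading byte 0xEF = 11101111 → 3-byte char #3 = EF 89 90.
Offset 8: leading byte 0xF0 = 11110000 → 4-byte char #4 = F0 B1 A0 97.
Leading byte 0xF0 = 11110000 matches 11110xxx → 4-byte sequence.
Byte 1: 0xF0 = 11110000, payload 000 (3 bits).
Byte 2: 0xB1 = 10110001 (10xxxxxx ✓), payload 110001.
Byte 3: 0xA0 = 10100000 (10xxxxxx ✓), payload 100000.
Byte 4: 0x97 = 10010111 (10xxxxxx ✓), payload 010111.
Concatenate: 000110001100000010111 = 0x31817 (21 bits → U+31817).

U+31817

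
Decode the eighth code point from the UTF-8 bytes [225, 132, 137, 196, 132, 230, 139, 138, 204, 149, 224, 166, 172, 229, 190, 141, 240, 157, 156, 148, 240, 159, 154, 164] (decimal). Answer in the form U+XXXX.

U+1F6A4

Offset 0: leading byte 0xE1 = 11100001 → 3-byte char #1 = E1 84 89.
Offset 3: leading byte 0xC4 = 11000100 → 2-byte char #2 = C4 84.
Offset 5: leading byte 0xE6 = 11100110 → 3-byte char #3 = E6 8B 8A.
Offset 8: leading byte 0xCC = 11001100 → 2-byte char #4 = CC 95.
Offset 10: leading byte 0xE0 = 11100000 → 3-byte char #5 = E0 A6 AC.
Offset 13: leading byte 0xE5 = 11100101 → 3-byte char #6 = E5 BE 8D.
Offset 16: leading byte 0xF0 = 11110000 → 4-byte char #7 = F0 9D 9C 94.
Offset 20: leading byte 0xF0 = 11110000 → 4-byte char #8 = F0 9F 9A A4.
Leading byte 0xF0 = 11110000 matches 11110xxx → 4-byte sequence.
Byte 1: 0xF0 = 11110000, payload 000 (3 bits).
Byte 2: 0x9F = 10011111 (10xxxxxx ✓), payload 011111.
Byte 3: 0x9A = 10011010 (10xxxxxx ✓), payload 011010.
Byte 4: 0xA4 = 10100100 (10xxxxxx ✓), payload 100100.
Concatenate: 000011111011010100100 = 0x1F6A4 (21 bits → U+1F6A4).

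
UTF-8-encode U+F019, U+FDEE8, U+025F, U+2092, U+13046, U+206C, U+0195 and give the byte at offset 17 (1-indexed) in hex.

0xE2

1-indexed offset 17 is 0-indexed offset 16.
U+F019 → 3-byte form EF 80 99 at offsets 0–2.
U+FDEE8 → 4-byte form F3 BD BB A8 at offsets 3–6.
U+025F → 2-byte form C9 9F at offsets 7–8.
U+2092 → 3-byte form E2 82 92 at offsets 9–11.
U+13046 → 4-byte form F0 93 81 86 at offsets 12–15.
U+206C → 3-byte form E2 81 AC at offsets 16–18.
Offset 16 falls in char 6's range; it's byte 1 of E2 81 AC = 0xE2.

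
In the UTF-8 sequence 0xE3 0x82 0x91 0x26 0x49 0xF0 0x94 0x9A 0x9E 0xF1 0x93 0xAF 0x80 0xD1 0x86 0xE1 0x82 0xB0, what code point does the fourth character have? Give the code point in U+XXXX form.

Offset 0: leading byte 0xE3 = 11100011 → 3-byte char #1 = E3 82 91.
Offset 3: leading byte 0x26 = 00100110 → 1-byte char #2 = 26.
Offset 4: leading byte 0x49 = 01001001 → 1-byte char #3 = 49.
Offset 5: leading byte 0xF0 = 11110000 → 4-byte char #4 = F0 94 9A 9E.
Leading byte 0xF0 = 11110000 matches 11110xxx → 4-byte sequence.
Byte 1: 0xF0 = 11110000, payload 000 (3 bits).
Byte 2: 0x94 = 10010100 (10xxxxxx ✓), payload 010100.
Byte 3: 0x9A = 10011010 (10xxxxxx ✓), payload 011010.
Byte 4: 0x9E = 10011110 (10xxxxxx ✓), payload 011110.
Concatenate: 000010100011010011110 = 0x1469E (21 bits → U+1469E).

U+1469E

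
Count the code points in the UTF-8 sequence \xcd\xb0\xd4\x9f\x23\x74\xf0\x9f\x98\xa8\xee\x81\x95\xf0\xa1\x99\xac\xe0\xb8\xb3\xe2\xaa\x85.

9

Byte at offset 0: 0xCD = 11001101 → 2-byte char (#1). Advance 2.
Byte at offset 2: 0xD4 = 11010100 → 2-byte char (#2). Advance 2.
Byte at offset 4: 0x23 = 00100011 → 1-byte char (#3). Advance 1.
Byte at offset 5: 0x74 = 01110100 → 1-byte char (#4). Advance 1.
Byte at offset 6: 0xF0 = 11110000 → 4-byte char (#5). Advance 4.
Byte at offset 10: 0xEE = 11101110 → 3-byte char (#6). Advance 3.
Byte at offset 13: 0xF0 = 11110000 → 4-byte char (#7). Advance 4.
Byte at offset 17: 0xE0 = 11100000 → 3-byte char (#8). Advance 3.
Byte at offset 20: 0xE2 = 11100010 → 3-byte char (#9). Advance 3.
Reached end at offset 23 after 9 code points.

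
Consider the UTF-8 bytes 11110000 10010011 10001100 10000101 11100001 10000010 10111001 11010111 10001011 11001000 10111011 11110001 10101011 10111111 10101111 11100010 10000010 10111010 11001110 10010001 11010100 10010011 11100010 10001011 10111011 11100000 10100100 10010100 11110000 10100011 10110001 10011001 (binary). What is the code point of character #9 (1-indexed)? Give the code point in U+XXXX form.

U+22FB

Offset 0: leading byte 0xF0 = 11110000 → 4-byte char #1 = F0 93 8C 85.
Offset 4: leading byte 0xE1 = 11100001 → 3-byte char #2 = E1 82 B9.
Offset 7: leading byte 0xD7 = 11010111 → 2-byte char #3 = D7 8B.
Offset 9: leading byte 0xC8 = 11001000 → 2-byte char #4 = C8 BB.
Offset 11: leading byte 0xF1 = 11110001 → 4-byte char #5 = F1 AB BF AF.
Offset 15: leading byte 0xE2 = 11100010 → 3-byte char #6 = E2 82 BA.
Offset 18: leading byte 0xCE = 11001110 → 2-byte char #7 = CE 91.
Offset 20: leading byte 0xD4 = 11010100 → 2-byte char #8 = D4 93.
Offset 22: leading byte 0xE2 = 11100010 → 3-byte char #9 = E2 8B BB.
Leading byte 0xE2 = 11100010 matches 1110xxxx → 3-byte sequence.
Byte 1: 0xE2 = 11100010, payload 0010 (4 bits).
Byte 2: 0x8B = 10001011 (10xxxxxx ✓), payload 001011.
Byte 3: 0xBB = 10111011 (10xxxxxx ✓), payload 111011.
Concatenate: 0010001011111011 = 0x22FB (16 bits → U+22FB).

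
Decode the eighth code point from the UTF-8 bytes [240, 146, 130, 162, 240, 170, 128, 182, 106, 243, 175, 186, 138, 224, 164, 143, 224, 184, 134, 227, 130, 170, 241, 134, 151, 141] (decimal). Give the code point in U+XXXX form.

U+465CD

Offset 0: leading byte 0xF0 = 11110000 → 4-byte char #1 = F0 92 82 A2.
Offset 4: leading byte 0xF0 = 11110000 → 4-byte char #2 = F0 AA 80 B6.
Offset 8: leading byte 0x6A = 01101010 → 1-byte char #3 = 6A.
Offset 9: leading byte 0xF3 = 11110011 → 4-byte char #4 = F3 AF BA 8A.
Offset 13: leading byte 0xE0 = 11100000 → 3-byte char #5 = E0 A4 8F.
Offset 16: leading byte 0xE0 = 11100000 → 3-byte char #6 = E0 B8 86.
Offset 19: leading byte 0xE3 = 11100011 → 3-byte char #7 = E3 82 AA.
Offset 22: leading byte 0xF1 = 11110001 → 4-byte char #8 = F1 86 97 8D.
Leading byte 0xF1 = 11110001 matches 11110xxx → 4-byte sequence.
Byte 1: 0xF1 = 11110001, payload 001 (3 bits).
Byte 2: 0x86 = 10000110 (10xxxxxx ✓), payload 000110.
Byte 3: 0x97 = 10010111 (10xxxxxx ✓), payload 010111.
Byte 4: 0x8D = 10001101 (10xxxxxx ✓), payload 001101.
Concatenate: 001000110010111001101 = 0x465CD (21 bits → U+465CD).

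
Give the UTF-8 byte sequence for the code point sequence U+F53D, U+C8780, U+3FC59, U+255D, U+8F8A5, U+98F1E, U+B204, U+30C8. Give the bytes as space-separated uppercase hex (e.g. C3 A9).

EF 94 BD F3 88 9E 80 F0 BF B1 99 E2 95 9D F2 8F A2 A5 F2 98 BC 9E EB 88 84 E3 83 88

U+F53D: 3-byte form → EF 94 BD.
U+C8780: 4-byte form → F3 88 9E 80.
U+3FC59: 4-byte form → F0 BF B1 99.
U+255D: 3-byte form → E2 95 9D.
U+8F8A5: 4-byte form → F2 8F A2 A5.
U+98F1E: 4-byte form → F2 98 BC 9E.
U+B204: 3-byte form → EB 88 84.
U+30C8: 3-byte form → E3 83 88.
Concatenated (28 bytes): EF 94 BD F3 88 9E 80 F0 BF B1 99 E2 95 9D F2 8F A2 A5 F2 98 BC 9E EB 88 84 E3 83 88.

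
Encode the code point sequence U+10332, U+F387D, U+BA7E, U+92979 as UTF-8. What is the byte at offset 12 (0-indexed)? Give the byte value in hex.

U+10332 → 4-byte form F0 90 8C B2 at offsets 0–3.
U+F387D → 4-byte form F3 B3 A1 BD at offsets 4–7.
U+BA7E → 3-byte form EB A9 BE at offsets 8–10.
U+92979 → 4-byte form F2 92 A5 B9 at offsets 11–14.
Offset 12 falls in char 4's range; it's byte 2 of F2 92 A5 B9 = 0x92.

0x92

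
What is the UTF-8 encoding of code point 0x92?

C2 92

U+0092 = 0x92 = 146 decimal. In range U+0080–U+07FF → 2-byte form: 110xxxxx 10xxxxxx.
Binary (11 bits): 00010010010.
Split 5+6: 00010 | 010010.
Byte 1: 11000010 = 0xC2.
Byte 2: 10010010 = 0x92.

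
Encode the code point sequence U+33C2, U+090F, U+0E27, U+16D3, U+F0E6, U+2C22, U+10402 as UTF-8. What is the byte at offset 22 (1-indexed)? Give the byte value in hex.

1-indexed offset 22 is 0-indexed offset 21.
U+33C2 → 3-byte form E3 8F 82 at offsets 0–2.
U+090F → 3-byte form E0 A4 8F at offsets 3–5.
U+0E27 → 3-byte form E0 B8 A7 at offsets 6–8.
U+16D3 → 3-byte form E1 9B 93 at offsets 9–11.
U+F0E6 → 3-byte form EF 83 A6 at offsets 12–14.
U+2C22 → 3-byte form E2 B0 A2 at offsets 15–17.
U+10402 → 4-byte form F0 90 90 82 at offsets 18–21.
Offset 21 falls in char 7's range; it's byte 4 of F0 90 90 82 = 0x82.

0x82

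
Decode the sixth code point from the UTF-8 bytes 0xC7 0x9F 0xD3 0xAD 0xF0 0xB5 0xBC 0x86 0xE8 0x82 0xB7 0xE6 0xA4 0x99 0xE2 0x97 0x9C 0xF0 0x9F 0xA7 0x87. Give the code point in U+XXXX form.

U+25DC

Offset 0: leading byte 0xC7 = 11000111 → 2-byte char #1 = C7 9F.
Offset 2: leading byte 0xD3 = 11010011 → 2-byte char #2 = D3 AD.
Offset 4: leading byte 0xF0 = 11110000 → 4-byte char #3 = F0 B5 BC 86.
Offset 8: leading byte 0xE8 = 11101000 → 3-byte char #4 = E8 82 B7.
Offset 11: leading byte 0xE6 = 11100110 → 3-byte char #5 = E6 A4 99.
Offset 14: leading byte 0xE2 = 11100010 → 3-byte char #6 = E2 97 9C.
Leading byte 0xE2 = 11100010 matches 1110xxxx → 3-byte sequence.
Byte 1: 0xE2 = 11100010, payload 0010 (4 bits).
Byte 2: 0x97 = 10010111 (10xxxxxx ✓), payload 010111.
Byte 3: 0x9C = 10011100 (10xxxxxx ✓), payload 011100.
Concatenate: 0010010111011100 = 0x25DC (16 bits → U+25DC).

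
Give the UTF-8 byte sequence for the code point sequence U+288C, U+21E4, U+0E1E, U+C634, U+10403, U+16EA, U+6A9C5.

E2 A2 8C E2 87 A4 E0 B8 9E EC 98 B4 F0 90 90 83 E1 9B AA F1 AA A7 85

U+288C: 3-byte form → E2 A2 8C.
U+21E4: 3-byte form → E2 87 A4.
U+0E1E: 3-byte form → E0 B8 9E.
U+C634: 3-byte form → EC 98 B4.
U+10403: 4-byte form → F0 90 90 83.
U+16EA: 3-byte form → E1 9B AA.
U+6A9C5: 4-byte form → F1 AA A7 85.
Concatenated (23 bytes): E2 A2 8C E2 87 A4 E0 B8 9E EC 98 B4 F0 90 90 83 E1 9B AA F1 AA A7 85.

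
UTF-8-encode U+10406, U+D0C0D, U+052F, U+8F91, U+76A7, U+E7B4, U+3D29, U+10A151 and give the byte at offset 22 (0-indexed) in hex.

0xF4

U+10406 → 4-byte form F0 90 90 86 at offsets 0–3.
U+D0C0D → 4-byte form F3 90 B0 8D at offsets 4–7.
U+052F → 2-byte form D4 AF at offsets 8–9.
U+8F91 → 3-byte form E8 BE 91 at offsets 10–12.
U+76A7 → 3-byte form E7 9A A7 at offsets 13–15.
U+E7B4 → 3-byte form EE 9E B4 at offsets 16–18.
U+3D29 → 3-byte form E3 B4 A9 at offsets 19–21.
U+10A151 → 4-byte form F4 8A 85 91 at offsets 22–25.
Offset 22 falls in char 8's range; it's byte 1 of F4 8A 85 91 = 0xF4.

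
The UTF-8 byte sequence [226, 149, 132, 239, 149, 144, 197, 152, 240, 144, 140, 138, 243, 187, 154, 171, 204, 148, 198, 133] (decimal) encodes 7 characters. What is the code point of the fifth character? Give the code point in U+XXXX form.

Offset 0: leading byte 0xE2 = 11100010 → 3-byte char #1 = E2 95 84.
Offset 3: leading byte 0xEF = 11101111 → 3-byte char #2 = EF 95 90.
Offset 6: leading byte 0xC5 = 11000101 → 2-byte char #3 = C5 98.
Offset 8: leading byte 0xF0 = 11110000 → 4-byte char #4 = F0 90 8C 8A.
Offset 12: leading byte 0xF3 = 11110011 → 4-byte char #5 = F3 BB 9A AB.
Leading byte 0xF3 = 11110011 matches 11110xxx → 4-byte sequence.
Byte 1: 0xF3 = 11110011, payload 011 (3 bits).
Byte 2: 0xBB = 10111011 (10xxxxxx ✓), payload 111011.
Byte 3: 0x9A = 10011010 (10xxxxxx ✓), payload 011010.
Byte 4: 0xAB = 10101011 (10xxxxxx ✓), payload 101011.
Concatenate: 011111011011010101011 = 0xFB6AB (21 bits → U+FB6AB).

U+FB6AB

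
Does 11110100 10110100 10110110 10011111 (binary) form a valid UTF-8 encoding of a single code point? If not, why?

invalid (encodes a value above U+10FFFF)

Leading byte 0xF4 = 11110100 → 4-byte form.
Payload = 0x134D9F, which exceeds U+10FFFF, the maximum Unicode code point. (Leading bytes F5–FF, or F4 followed by ≥ 0x90, are invalid.)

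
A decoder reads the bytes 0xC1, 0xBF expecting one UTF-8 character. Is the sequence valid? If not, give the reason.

Leading byte 0xC1 = 11000001 → 2-byte form.
Continuation bytes all match 10xxxxxx. Payload decodes to 0x7F.
But 0x7F < 0x80, the minimum for a 2-byte sequence — this is an overlong encoding.

invalid (overlong encoding)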